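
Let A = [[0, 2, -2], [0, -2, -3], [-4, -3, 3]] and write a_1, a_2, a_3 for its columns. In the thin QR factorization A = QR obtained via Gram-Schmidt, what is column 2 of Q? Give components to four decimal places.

e_2 = (0.7071, -0.7071, 0.0000)

a_1 = (0, 0, -4); ‖a_1‖ = 4.0000, so e_1 = (0.0000, 0.0000, -1.0000).
e_1·a_2 = 0.0000·2 + 0.0000·(-2) + (-1.0000)·(-3) = 3.0000.
u_2 = a_2 − 3.0000·e_1 = (2.0000, -2.0000, 0.0000).
‖u_2‖ = 2.8284, so e_2 = (0.7071, -0.7071, 0.0000).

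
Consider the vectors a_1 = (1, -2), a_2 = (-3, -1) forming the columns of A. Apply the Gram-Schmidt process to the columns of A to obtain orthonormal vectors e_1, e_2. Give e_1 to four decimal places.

e_1 = (0.4472, -0.8944)

e_1 = a_1/‖a_1‖ = (1, -2)/2.2361 = (0.4472, -0.8944).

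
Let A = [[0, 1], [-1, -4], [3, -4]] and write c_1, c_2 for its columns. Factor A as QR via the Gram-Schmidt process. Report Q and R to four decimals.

q_1 = c_1/‖c_1‖ = (0, -1, 3)/3.1623 = (0.0000, -0.3162, 0.9487).
r_{12} = q_1·c_2 = -2.5298.
u_2 = c_2 + 2.5298·q_1 = (1.0000, -4.8000, -1.6000).
‖u_2‖ = 5.1575, so q_2 = (0.1939, -0.9307, -0.3102).

Q = [[0.0000, 0.1939], [-0.3162, -0.9307], [0.9487, -0.3102]], R = [[3.1623, -2.5298], [0.0000, 5.1575]]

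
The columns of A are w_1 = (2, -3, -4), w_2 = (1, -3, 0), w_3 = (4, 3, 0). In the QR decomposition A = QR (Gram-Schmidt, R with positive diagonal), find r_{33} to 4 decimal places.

e_1 = w_1/‖w_1‖ = (2, -3, -4)/5.3852 = (0.3714, -0.5571, -0.7428).
r_{12} = e_1·w_2 = 2.0426.
u_2 = w_2 − 2.0426·e_1 = (0.2414, -1.8621, 1.5172).
‖u_2‖ = 2.4140, so e_2 = (0.1000, -0.7713, 0.6285).
r_{13} = e_1·w_3 = -0.1857; r_{23} = e_2·w_3 = -1.9141.
u_3 = w_3 + 0.1857·e_1 + 1.9141·e_2 = (4.2604, 1.4201, 1.0651).
r_{33} = ‖u_3‖ = 4.6154.

r_{33} = 4.6154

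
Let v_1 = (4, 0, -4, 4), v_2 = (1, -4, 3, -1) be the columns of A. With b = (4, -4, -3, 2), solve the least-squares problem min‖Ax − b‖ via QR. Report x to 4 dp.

v_1 = (4, 0, -4, 4); ‖v_1‖ = 6.9282, so e_1 = (0.5774, 0.0000, -0.5774, 0.5774).
e_1·v_2 = 0.5774·1 + 0.0000·(-4) + (-0.5774)·3 + 0.5774·(-1) = -1.7321.
u_2 = v_2 + 1.7321·e_1 = (2.0000, -4.0000, 2.0000, 0.0000).
‖u_2‖ = 4.8990, so e_2 = (0.4082, -0.8165, 0.4082, 0.0000).
Qᵀb = (5.1962, 3.6742).
Back-substitute: x_2 = 3.6742/4.8990 = 0.7500.
x_1 = (5.1962 + 1.7321·0.7500)/6.9282 = 0.9375.

x = (0.9375, 0.7500)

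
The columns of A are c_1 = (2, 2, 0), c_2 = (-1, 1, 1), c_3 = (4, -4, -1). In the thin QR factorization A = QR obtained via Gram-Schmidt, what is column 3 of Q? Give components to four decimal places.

e_1 = c_1/‖c_1‖ = (2, 2, 0)/2.8284 = (0.7071, 0.7071, 0.0000).
r_{12} = e_1·c_2 = 0.0000.
u_2 = c_2 + 0.0000·e_1 = (-1.0000, 1.0000, 1.0000).
‖u_2‖ = 1.7321, so e_2 = (-0.5774, 0.5774, 0.5774).
r_{13} = e_1·c_3 = 0.0000; r_{23} = e_2·c_3 = -5.1962.
u_3 = c_3 + 0.0000·e_1 + 5.1962·e_2 = (1.0000, -1.0000, 2.0000).
‖u_3‖ = 2.4495, so e_3 = (0.4082, -0.4082, 0.8165).

e_3 = (0.4082, -0.4082, 0.8165)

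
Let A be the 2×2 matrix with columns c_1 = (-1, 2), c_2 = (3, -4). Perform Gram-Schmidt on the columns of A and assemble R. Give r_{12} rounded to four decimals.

r_{12} = -4.9193

q_1 = c_1/‖c_1‖ = (-1, 2)/2.2361 = (-0.4472, 0.8944).
r_{12} = q_1·c_2 = -4.9193.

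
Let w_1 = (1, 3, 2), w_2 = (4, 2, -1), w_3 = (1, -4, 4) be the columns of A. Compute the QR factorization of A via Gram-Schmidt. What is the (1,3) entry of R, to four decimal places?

r_{13} = -0.8018

w_1 = (1, 3, 2); ‖w_1‖ = 3.7417, so e_1 = (0.2673, 0.8018, 0.5345).
r_{13} = e_1·w_3 = -0.8018.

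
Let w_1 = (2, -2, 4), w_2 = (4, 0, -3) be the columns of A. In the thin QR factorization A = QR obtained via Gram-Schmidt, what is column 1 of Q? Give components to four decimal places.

e_1 = (0.4082, -0.4082, 0.8165)

e_1 = w_1/‖w_1‖ = (2, -2, 4)/4.8990 = (0.4082, -0.4082, 0.8165).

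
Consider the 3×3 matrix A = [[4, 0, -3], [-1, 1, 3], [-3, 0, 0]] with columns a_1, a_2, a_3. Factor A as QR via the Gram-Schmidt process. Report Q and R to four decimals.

Q = [[0.7845, 0.1569, -0.6000], [-0.1961, 0.9806, 0.0000], [-0.5883, -0.1177, -0.8000]], R = [[5.0990, -0.1961, -2.9417], [0.0000, 0.9806, 2.4711], [0.0000, 0.0000, 1.8000]]

a_1 = (4, -1, -3); ‖a_1‖ = 5.0990, so q_1 = (0.7845, -0.1961, -0.5883).
q_1·a_2 = 0.7845·0 + (-0.1961)·1 + (-0.5883)·0 = -0.1961.
u_2 = a_2 + 0.1961·q_1 = (0.1538, 0.9615, -0.1154).
‖u_2‖ = 0.9806, so q_2 = (0.1569, 0.9806, -0.1177).
q_1·a_3 = 0.7845·(-3) + (-0.1961)·3 + (-0.5883)·0 = -2.9417; q_2·a_3 = 0.1569·(-3) + 0.9806·3 + (-0.1177)·0 = 2.4711.
u_3 = a_3 + 2.9417·q_1 − 2.4711·q_2 = (-1.0800, 0.0000, -1.4400).
‖u_3‖ = 1.8000, so q_3 = (-0.6000, 0.0000, -0.8000).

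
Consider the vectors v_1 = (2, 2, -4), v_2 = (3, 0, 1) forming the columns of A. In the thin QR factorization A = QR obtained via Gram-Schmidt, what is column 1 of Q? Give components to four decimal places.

v_1 = (2, 2, -4); ‖v_1‖ = 4.8990, so q_1 = (0.4082, 0.4082, -0.8165).

q_1 = (0.4082, 0.4082, -0.8165)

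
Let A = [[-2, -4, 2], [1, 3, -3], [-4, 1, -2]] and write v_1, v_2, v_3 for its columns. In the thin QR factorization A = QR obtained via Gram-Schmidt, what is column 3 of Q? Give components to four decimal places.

e_3 = (-0.5831, -0.8074, 0.0897)

v_1 = (-2, 1, -4); ‖v_1‖ = 4.5826, so e_1 = (-0.4364, 0.2182, -0.8729).
e_1·v_2 = (-0.4364)·(-4) + 0.2182·3 + (-0.8729)·1 = 1.5275.
u_2 = v_2 − 1.5275·e_1 = (-3.3333, 2.6667, 2.3333).
‖u_2‖ = 4.8648, so e_2 = (-0.6852, 0.5482, 0.4796).
e_1·v_3 = (-0.4364)·2 + 0.2182·(-3) + (-0.8729)·(-2) = 0.2182; e_2·v_3 = (-0.6852)·2 + 0.5482·(-3) + 0.4796·(-2) = -3.9741.
u_3 = v_3 − 0.2182·e_1 + 3.9741·e_2 = (-0.6278, -0.8692, 0.0966).
‖u_3‖ = 1.0765, so e_3 = (-0.5831, -0.8074, 0.0897).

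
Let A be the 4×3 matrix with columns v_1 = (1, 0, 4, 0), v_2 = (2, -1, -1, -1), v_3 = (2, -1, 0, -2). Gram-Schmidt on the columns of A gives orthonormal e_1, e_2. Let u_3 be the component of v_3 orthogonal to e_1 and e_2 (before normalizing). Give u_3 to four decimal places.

v_1 = (1, 0, 4, 0); ‖v_1‖ = 4.1231, so e_1 = (0.2425, 0.0000, 0.9701, 0.0000).
e_1·v_2 = 0.2425·2 + 0.0000·(-1) + 0.9701·(-1) + 0.0000·(-1) = -0.4851.
u_2 = v_2 + 0.4851·e_1 = (2.1176, -1.0000, -0.5294, -1.0000).
‖u_2‖ = 2.6009, so e_2 = (0.8142, -0.3845, -0.2035, -0.3845).
e_1·v_3 = 0.2425·2 + 0.0000·(-1) + 0.9701·0 + 0.0000·(-2) = 0.4851; e_2·v_3 = 0.8142·2 + (-0.3845)·(-1) + (-0.2035)·0 + (-0.3845)·(-2) = 2.7818.
u_3 = v_3 − 0.4851·e_1 − 2.7818·e_2 = (-0.3826, 0.0696, 0.0957, -0.9304).

u_3 = (-0.3826, 0.0696, 0.0957, -0.9304)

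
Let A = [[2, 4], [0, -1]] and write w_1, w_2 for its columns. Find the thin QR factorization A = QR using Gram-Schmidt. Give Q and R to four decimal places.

Q = [[1.0000, 0.0000], [0.0000, -1.0000]], R = [[2.0000, 4.0000], [0.0000, 1.0000]]

w_1 = (2, 0); ‖w_1‖ = 2.0000, so q_1 = (1.0000, 0.0000).
q_1·w_2 = 1.0000·4 + 0.0000·(-1) = 4.0000.
u_2 = w_2 − 4.0000·q_1 = (0.0000, -1.0000).
‖u_2‖ = 1.0000, so q_2 = (0.0000, -1.0000).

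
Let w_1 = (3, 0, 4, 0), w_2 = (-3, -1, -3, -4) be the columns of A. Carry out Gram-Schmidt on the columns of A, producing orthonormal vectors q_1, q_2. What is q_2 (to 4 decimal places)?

q_2 = (-0.1152, -0.2400, 0.0864, -0.9600)

w_1 = (3, 0, 4, 0); ‖w_1‖ = 5.0000, so q_1 = (0.6000, 0.0000, 0.8000, 0.0000).
q_1·w_2 = 0.6000·(-3) + 0.0000·(-1) + 0.8000·(-3) + 0.0000·(-4) = -4.2000.
u_2 = w_2 + 4.2000·q_1 = (-0.4800, -1.0000, 0.3600, -4.0000).
‖u_2‖ = 4.1665, so q_2 = (-0.1152, -0.2400, 0.0864, -0.9600).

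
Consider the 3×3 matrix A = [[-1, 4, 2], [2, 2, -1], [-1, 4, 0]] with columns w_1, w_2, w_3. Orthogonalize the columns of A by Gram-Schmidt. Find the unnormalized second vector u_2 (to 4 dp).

w_1 = (-1, 2, -1); ‖w_1‖ = 2.4495, so e_1 = (-0.4082, 0.8165, -0.4082).
e_1·w_2 = (-0.4082)·4 + 0.8165·2 + (-0.4082)·4 = -1.6330.
u_2 = w_2 + 1.6330·e_1 = (3.3333, 3.3333, 3.3333).

u_2 = (3.3333, 3.3333, 3.3333)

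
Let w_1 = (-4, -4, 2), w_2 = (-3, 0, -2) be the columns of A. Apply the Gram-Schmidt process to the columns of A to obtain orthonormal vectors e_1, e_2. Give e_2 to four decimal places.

e_2 = (-0.6302, 0.2653, -0.7297)

w_1 = (-4, -4, 2); ‖w_1‖ = 6.0000, so e_1 = (-0.6667, -0.6667, 0.3333).
e_1·w_2 = (-0.6667)·(-3) + (-0.6667)·0 + 0.3333·(-2) = 1.3333.
u_2 = w_2 − 1.3333·e_1 = (-2.1111, 0.8889, -2.4444).
‖u_2‖ = 3.3500, so e_2 = (-0.6302, 0.2653, -0.7297).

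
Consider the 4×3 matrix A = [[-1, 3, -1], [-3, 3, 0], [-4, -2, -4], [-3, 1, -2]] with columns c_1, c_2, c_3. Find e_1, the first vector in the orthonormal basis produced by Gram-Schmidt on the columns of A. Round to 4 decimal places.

c_1 = (-1, -3, -4, -3); ‖c_1‖ = 5.9161, so e_1 = (-0.1690, -0.5071, -0.6761, -0.5071).

e_1 = (-0.1690, -0.5071, -0.6761, -0.5071)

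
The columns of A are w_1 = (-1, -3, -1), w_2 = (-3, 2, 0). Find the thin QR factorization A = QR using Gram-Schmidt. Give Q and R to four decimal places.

q_1 = w_1/‖w_1‖ = (-1, -3, -1)/3.3166 = (-0.3015, -0.9045, -0.3015).
r_{12} = q_1·w_2 = -0.9045.
u_2 = w_2 + 0.9045·q_1 = (-3.2727, 1.1818, -0.2727).
‖u_2‖ = 3.4902, so q_2 = (-0.9377, 0.3386, -0.0781).

Q = [[-0.3015, -0.9377], [-0.9045, 0.3386], [-0.3015, -0.0781]], R = [[3.3166, -0.9045], [0.0000, 3.4902]]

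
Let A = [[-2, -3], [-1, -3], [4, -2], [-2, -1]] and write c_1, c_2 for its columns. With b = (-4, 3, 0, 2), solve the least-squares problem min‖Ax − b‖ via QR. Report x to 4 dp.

x = (0.0353, 0.0389)

c_1 = (-2, -1, 4, -2); ‖c_1‖ = 5.0000, so e_1 = (-0.4000, -0.2000, 0.8000, -0.4000).
e_1·c_2 = (-0.4000)·(-3) + (-0.2000)·(-3) + 0.8000·(-2) + (-0.4000)·(-1) = 0.6000.
u_2 = c_2 − 0.6000·e_1 = (-2.7600, -2.8800, -2.4800, -0.7600).
‖u_2‖ = 4.7582, so e_2 = (-0.5801, -0.6053, -0.5212, -0.1597).
Qᵀb = (0.2000, 0.1849).
Back-substitute: x_2 = 0.1849/4.7582 = 0.0389.
x_1 = (0.2000 − 0.6000·0.0389)/5.0000 = 0.0353.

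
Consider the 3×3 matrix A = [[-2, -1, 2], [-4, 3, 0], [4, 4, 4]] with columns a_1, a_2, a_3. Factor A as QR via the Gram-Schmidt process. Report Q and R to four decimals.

Q = [[-0.3333, -0.1333, 0.9333], [-0.6667, 0.7333, -0.1333], [0.6667, 0.6667, 0.3333]], R = [[6.0000, 1.0000, 2.0000], [0.0000, 5.0000, 2.4000], [0.0000, 0.0000, 3.2000]]

a_1 = (-2, -4, 4); ‖a_1‖ = 6.0000, so q_1 = (-0.3333, -0.6667, 0.6667).
q_1·a_2 = (-0.3333)·(-1) + (-0.6667)·3 + 0.6667·4 = 1.0000.
u_2 = a_2 − 1.0000·q_1 = (-0.6667, 3.6667, 3.3333).
‖u_2‖ = 5.0000, so q_2 = (-0.1333, 0.7333, 0.6667).
q_1·a_3 = (-0.3333)·2 + (-0.6667)·0 + 0.6667·4 = 2.0000; q_2·a_3 = (-0.1333)·2 + 0.7333·0 + 0.6667·4 = 2.4000.
u_3 = a_3 − 2.0000·q_1 − 2.4000·q_2 = (2.9867, -0.4267, 1.0667).
‖u_3‖ = 3.2000, so q_3 = (0.9333, -0.1333, 0.3333).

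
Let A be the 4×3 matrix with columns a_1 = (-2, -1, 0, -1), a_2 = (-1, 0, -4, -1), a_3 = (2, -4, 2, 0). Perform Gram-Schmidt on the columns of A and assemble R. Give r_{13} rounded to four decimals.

r_{13} = 0.0000

a_1 = (-2, -1, 0, -1); ‖a_1‖ = 2.4495, so q_1 = (-0.8165, -0.4082, 0.0000, -0.4082).
r_{13} = q_1·a_3 = 0.0000.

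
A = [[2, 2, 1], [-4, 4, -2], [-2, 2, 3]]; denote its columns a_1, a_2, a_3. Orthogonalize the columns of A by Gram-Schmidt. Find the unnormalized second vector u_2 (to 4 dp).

e_1 = a_1/‖a_1‖ = (2, -4, -2)/4.8990 = (0.4082, -0.8165, -0.4082).
r_{12} = e_1·a_2 = -3.2660.
u_2 = a_2 + 3.2660·e_1 = (3.3333, 1.3333, 0.6667).

u_2 = (3.3333, 1.3333, 0.6667)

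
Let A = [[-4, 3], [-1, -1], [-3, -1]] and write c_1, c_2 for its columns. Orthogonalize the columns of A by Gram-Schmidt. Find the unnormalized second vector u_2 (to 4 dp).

c_1 = (-4, -1, -3); ‖c_1‖ = 5.0990, so e_1 = (-0.7845, -0.1961, -0.5883).
e_1·c_2 = (-0.7845)·3 + (-0.1961)·(-1) + (-0.5883)·(-1) = -1.5689.
u_2 = c_2 + 1.5689·e_1 = (1.7692, -1.3077, -1.9231).

u_2 = (1.7692, -1.3077, -1.9231)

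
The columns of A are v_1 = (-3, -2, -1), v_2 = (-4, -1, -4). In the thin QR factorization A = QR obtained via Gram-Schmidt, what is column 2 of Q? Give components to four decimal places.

q_1 = v_1/‖v_1‖ = (-3, -2, -1)/3.7417 = (-0.8018, -0.5345, -0.2673).
r_{12} = q_1·v_2 = 4.8107.
u_2 = v_2 − 4.8107·q_1 = (-0.1429, 1.5714, -2.7143).
‖u_2‖ = 3.1396, so q_2 = (-0.0455, 0.5005, -0.8645).

q_2 = (-0.0455, 0.5005, -0.8645)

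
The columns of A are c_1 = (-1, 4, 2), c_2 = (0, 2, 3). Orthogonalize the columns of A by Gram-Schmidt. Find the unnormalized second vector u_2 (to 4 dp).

q_1 = c_1/‖c_1‖ = (-1, 4, 2)/4.5826 = (-0.2182, 0.8729, 0.4364).
r_{12} = q_1·c_2 = 3.0551.
u_2 = c_2 − 3.0551·q_1 = (0.6667, -0.6667, 1.6667).

u_2 = (0.6667, -0.6667, 1.6667)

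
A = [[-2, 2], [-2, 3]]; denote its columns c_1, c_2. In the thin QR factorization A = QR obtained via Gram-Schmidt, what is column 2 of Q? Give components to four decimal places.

q_2 = (-0.7071, 0.7071)

q_1 = c_1/‖c_1‖ = (-2, -2)/2.8284 = (-0.7071, -0.7071).
r_{12} = q_1·c_2 = -3.5355.
u_2 = c_2 + 3.5355·q_1 = (-0.5000, 0.5000).
‖u_2‖ = 0.7071, so q_2 = (-0.7071, 0.7071).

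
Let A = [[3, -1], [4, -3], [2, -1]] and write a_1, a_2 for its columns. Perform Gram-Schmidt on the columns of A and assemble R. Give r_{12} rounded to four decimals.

e_1 = a_1/‖a_1‖ = (3, 4, 2)/5.3852 = (0.5571, 0.7428, 0.3714).
r_{12} = e_1·a_2 = -3.1568.

r_{12} = -3.1568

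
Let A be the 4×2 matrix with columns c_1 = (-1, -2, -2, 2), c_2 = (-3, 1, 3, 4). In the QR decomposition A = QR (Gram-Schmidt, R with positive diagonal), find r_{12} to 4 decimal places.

q_1 = c_1/‖c_1‖ = (-1, -2, -2, 2)/3.6056 = (-0.2774, -0.5547, -0.5547, 0.5547).
r_{12} = q_1·c_2 = 0.8321.

r_{12} = 0.8321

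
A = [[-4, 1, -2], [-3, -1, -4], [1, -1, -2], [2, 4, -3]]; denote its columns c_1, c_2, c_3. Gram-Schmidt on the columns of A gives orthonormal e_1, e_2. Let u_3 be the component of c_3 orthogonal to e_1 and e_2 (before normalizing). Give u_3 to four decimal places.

u_3 = (0.6517, -3.0337, -3.1011, -1.6966)

c_1 = (-4, -3, 1, 2); ‖c_1‖ = 5.4772, so e_1 = (-0.7303, -0.5477, 0.1826, 0.3651).
e_1·c_2 = (-0.7303)·1 + (-0.5477)·(-1) + 0.1826·(-1) + 0.3651·4 = 1.0954.
u_2 = c_2 − 1.0954·e_1 = (1.8000, -0.4000, -1.2000, 3.6000).
‖u_2‖ = 4.2190, so e_2 = (0.4266, -0.0948, -0.2844, 0.8533).
e_1·c_3 = (-0.7303)·(-2) + (-0.5477)·(-4) + 0.1826·(-2) + 0.3651·(-3) = 2.1909; e_2·c_3 = 0.4266·(-2) + (-0.0948)·(-4) + (-0.2844)·(-2) + 0.8533·(-3) = -2.4650.
u_3 = c_3 − 2.1909·e_1 + 2.4650·e_2 = (0.6517, -3.0337, -3.1011, -1.6966).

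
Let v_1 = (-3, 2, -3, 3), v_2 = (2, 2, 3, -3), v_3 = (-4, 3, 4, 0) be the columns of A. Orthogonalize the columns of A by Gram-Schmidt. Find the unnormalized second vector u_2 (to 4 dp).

u_2 = (0.0645, 3.2903, 1.0645, -1.0645)

e_1 = v_1/‖v_1‖ = (-3, 2, -3, 3)/5.5678 = (-0.5388, 0.3592, -0.5388, 0.5388).
r_{12} = e_1·v_2 = -3.5921.
u_2 = v_2 + 3.5921·e_1 = (0.0645, 3.2903, 1.0645, -1.0645).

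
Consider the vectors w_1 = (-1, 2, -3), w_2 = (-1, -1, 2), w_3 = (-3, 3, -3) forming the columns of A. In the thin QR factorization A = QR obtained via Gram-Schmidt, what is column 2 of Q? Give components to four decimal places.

q_2 = (-0.9487, 0.0000, 0.3162)

q_1 = w_1/‖w_1‖ = (-1, 2, -3)/3.7417 = (-0.2673, 0.5345, -0.8018).
r_{12} = q_1·w_2 = -1.8708.
u_2 = w_2 + 1.8708·q_1 = (-1.5000, 0.0000, 0.5000).
‖u_2‖ = 1.5811, so q_2 = (-0.9487, 0.0000, 0.3162).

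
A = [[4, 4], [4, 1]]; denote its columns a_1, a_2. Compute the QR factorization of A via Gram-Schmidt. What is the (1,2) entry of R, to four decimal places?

r_{12} = 3.5355

a_1 = (4, 4); ‖a_1‖ = 5.6569, so e_1 = (0.7071, 0.7071).
r_{12} = e_1·a_2 = 3.5355.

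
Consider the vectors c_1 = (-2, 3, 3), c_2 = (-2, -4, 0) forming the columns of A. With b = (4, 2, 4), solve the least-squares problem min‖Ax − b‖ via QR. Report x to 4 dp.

x = (0.1915, -0.7234)

c_1 = (-2, 3, 3); ‖c_1‖ = 4.6904, so q_1 = (-0.4264, 0.6396, 0.6396).
q_1·c_2 = (-0.4264)·(-2) + 0.6396·(-4) + 0.6396·0 = -1.7056.
u_2 = c_2 + 1.7056·q_1 = (-2.7273, -2.9091, 1.0909).
‖u_2‖ = 4.1341, so q_2 = (-0.6597, -0.7037, 0.2639).
Qᵀb = (2.1320, -2.9906).
Back-substitute: x_2 = -2.9906/4.1341 = -0.7234.
x_1 = (2.1320 + 1.7056·(-0.7234))/4.6904 = 0.1915.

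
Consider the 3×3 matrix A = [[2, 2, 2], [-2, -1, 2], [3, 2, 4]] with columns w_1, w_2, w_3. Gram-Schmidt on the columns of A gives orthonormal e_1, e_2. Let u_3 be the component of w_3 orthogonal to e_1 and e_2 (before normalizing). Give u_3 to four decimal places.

w_1 = (2, -2, 3); ‖w_1‖ = 4.1231, so e_1 = (0.4851, -0.4851, 0.7276).
e_1·w_2 = 0.4851·2 + (-0.4851)·(-1) + 0.7276·2 = 2.9104.
u_2 = w_2 − 2.9104·e_1 = (0.5882, 0.4118, -0.1176).
‖u_2‖ = 0.7276, so e_2 = (0.8085, 0.5659, -0.1617).
e_1·w_3 = 0.4851·2 + (-0.4851)·2 + 0.7276·4 = 2.9104; e_2·w_3 = 0.8085·2 + 0.5659·2 + (-0.1617)·4 = 2.1020.
u_3 = w_3 − 2.9104·e_1 − 2.1020·e_2 = (-1.1111, 2.2222, 2.2222).

u_3 = (-1.1111, 2.2222, 2.2222)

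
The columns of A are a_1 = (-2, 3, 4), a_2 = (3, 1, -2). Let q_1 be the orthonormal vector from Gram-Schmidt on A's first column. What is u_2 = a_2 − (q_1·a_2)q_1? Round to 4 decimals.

u_2 = (2.2414, 2.1379, -0.4828)

a_1 = (-2, 3, 4); ‖a_1‖ = 5.3852, so q_1 = (-0.3714, 0.5571, 0.7428).
q_1·a_2 = (-0.3714)·3 + 0.5571·1 + 0.7428·(-2) = -2.0426.
u_2 = a_2 + 2.0426·q_1 = (2.2414, 2.1379, -0.4828).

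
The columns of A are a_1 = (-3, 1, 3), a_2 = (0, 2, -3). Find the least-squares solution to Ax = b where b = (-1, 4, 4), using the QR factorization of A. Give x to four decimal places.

q_1 = a_1/‖a_1‖ = (-3, 1, 3)/4.3589 = (-0.6882, 0.2294, 0.6882).
r_{12} = q_1·a_2 = -1.6059.
u_2 = a_2 + 1.6059·q_1 = (-1.1053, 2.3684, -1.8947).
‖u_2‖ = 3.2282, so q_2 = (-0.3424, 0.7337, -0.5869).
Qᵀb = (4.3589, 0.9293).
Back-substitute: x_2 = 0.9293/3.2282 = 0.2879.
x_1 = (4.3589 + 1.6059·0.2879)/4.3589 = 1.1061.

x = (1.1061, 0.2879)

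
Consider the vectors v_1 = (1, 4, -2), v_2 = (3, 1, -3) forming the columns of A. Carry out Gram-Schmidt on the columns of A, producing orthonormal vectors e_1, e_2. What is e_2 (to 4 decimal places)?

e_2 = (0.7194, -0.4461, -0.5324)

e_1 = v_1/‖v_1‖ = (1, 4, -2)/4.5826 = (0.2182, 0.8729, -0.4364).
r_{12} = e_1·v_2 = 2.8368.
u_2 = v_2 − 2.8368·e_1 = (2.3810, -1.4762, -1.7619).
‖u_2‖ = 3.3094, so e_2 = (0.7194, -0.4461, -0.5324).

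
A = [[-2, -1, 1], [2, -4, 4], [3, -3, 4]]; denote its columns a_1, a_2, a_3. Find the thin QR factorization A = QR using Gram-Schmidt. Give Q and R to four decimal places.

Q = [[-0.4851, -0.7738, 0.4073], [0.4851, -0.6256, -0.6110], [0.7276, -0.0988, 0.6788]], R = [[4.1231, -3.6380, 4.3656], [0.0000, 3.5728, -3.6716], [0.0000, 0.0000, 0.6788]]

a_1 = (-2, 2, 3); ‖a_1‖ = 4.1231, so e_1 = (-0.4851, 0.4851, 0.7276).
e_1·a_2 = (-0.4851)·(-1) + 0.4851·(-4) + 0.7276·(-3) = -3.6380.
u_2 = a_2 + 3.6380·e_1 = (-2.7647, -2.2353, -0.3529).
‖u_2‖ = 3.5728, so e_2 = (-0.7738, -0.6256, -0.0988).
e_1·a_3 = (-0.4851)·1 + 0.4851·4 + 0.7276·4 = 4.3656; e_2·a_3 = (-0.7738)·1 + (-0.6256)·4 + (-0.0988)·4 = -3.6716.
u_3 = a_3 − 4.3656·e_1 + 3.6716·e_2 = (0.2765, -0.4147, 0.4608).
‖u_3‖ = 0.6788, so e_3 = (0.4073, -0.6110, 0.6788).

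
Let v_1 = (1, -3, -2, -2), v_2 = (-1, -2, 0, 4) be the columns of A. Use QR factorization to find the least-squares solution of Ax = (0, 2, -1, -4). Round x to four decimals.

x = (0.0650, -0.9431)

q_1 = v_1/‖v_1‖ = (1, -3, -2, -2)/4.2426 = (0.2357, -0.7071, -0.4714, -0.4714).
r_{12} = q_1·v_2 = -0.7071.
u_2 = v_2 + 0.7071·q_1 = (-0.8333, -2.5000, -0.3333, 3.6667).
‖u_2‖ = 4.5277, so q_2 = (-0.1841, -0.5522, -0.0736, 0.8098).
Qᵀb = (0.9428, -4.2700).
Back-substitute: x_2 = -4.2700/4.5277 = -0.9431.
x_1 = (0.9428 + 0.7071·(-0.9431))/4.2426 = 0.0650.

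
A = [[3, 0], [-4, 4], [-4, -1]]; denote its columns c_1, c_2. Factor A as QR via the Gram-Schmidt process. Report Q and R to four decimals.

e_1 = c_1/‖c_1‖ = (3, -4, -4)/6.4031 = (0.4685, -0.6247, -0.6247).
r_{12} = e_1·c_2 = -1.8741.
u_2 = c_2 + 1.8741·e_1 = (0.8780, 2.8293, -2.1707).
‖u_2‖ = 3.6726, so e_2 = (0.2391, 0.7704, -0.5911).

Q = [[0.4685, 0.2391], [-0.6247, 0.7704], [-0.6247, -0.5911]], R = [[6.4031, -1.8741], [0.0000, 3.6726]]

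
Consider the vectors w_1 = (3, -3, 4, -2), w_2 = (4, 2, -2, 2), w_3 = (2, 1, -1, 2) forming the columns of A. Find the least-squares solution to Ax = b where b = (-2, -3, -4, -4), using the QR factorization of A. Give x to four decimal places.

x = (-0.3990, 1.8325, -4.2315)

e_1 = w_1/‖w_1‖ = (3, -3, 4, -2)/6.1644 = (0.4867, -0.4867, 0.6489, -0.3244).
r_{12} = e_1·w_2 = -0.9733.
u_2 = w_2 + 0.9733·e_1 = (4.4737, 1.5263, -1.3684, 1.6842).
‖u_2‖ = 5.2012, so e_2 = (0.8601, 0.2935, -0.2631, 0.3238).
r_{13} = e_1·w_3 = -0.8111; r_{23} = e_2·w_3 = 2.9244.
u_3 = w_3 + 0.8111·e_1 − 2.9244·e_2 = (-0.1206, -0.2529, 0.2957, 0.7899).
‖u_3‖ = 0.8888, so e_3 = (-0.1357, -0.2846, 0.3327, 0.8888).
Qᵀb = (-0.8111, -2.8435, -3.7608).
Back-substitute: x_3 = -3.7608/0.8888 = -4.2315.
x_2 = (-2.8435 − 2.9244·(-4.2315))/5.2012 = 1.8325.
x_1 = (-0.8111 + 0.9733·1.8325 + 0.8111·(-4.2315))/6.1644 = -0.3990.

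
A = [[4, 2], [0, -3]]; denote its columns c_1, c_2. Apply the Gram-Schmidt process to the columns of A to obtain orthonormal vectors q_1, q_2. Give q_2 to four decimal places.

q_2 = (0.0000, -1.0000)

c_1 = (4, 0); ‖c_1‖ = 4.0000, so q_1 = (1.0000, 0.0000).
q_1·c_2 = 1.0000·2 + 0.0000·(-3) = 2.0000.
u_2 = c_2 − 2.0000·q_1 = (0.0000, -3.0000).
‖u_2‖ = 3.0000, so q_2 = (0.0000, -1.0000).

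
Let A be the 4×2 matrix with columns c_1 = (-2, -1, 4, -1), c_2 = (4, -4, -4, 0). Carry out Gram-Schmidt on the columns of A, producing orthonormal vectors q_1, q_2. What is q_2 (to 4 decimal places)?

c_1 = (-2, -1, 4, -1); ‖c_1‖ = 4.6904, so q_1 = (-0.4264, -0.2132, 0.8528, -0.2132).
q_1·c_2 = (-0.4264)·4 + (-0.2132)·(-4) + 0.8528·(-4) + (-0.2132)·0 = -4.2640.
u_2 = c_2 + 4.2640·q_1 = (2.1818, -4.9091, -0.3636, -0.9091).
‖u_2‖ = 5.4606, so q_2 = (0.3996, -0.8990, -0.0666, -0.1665).

q_2 = (0.3996, -0.8990, -0.0666, -0.1665)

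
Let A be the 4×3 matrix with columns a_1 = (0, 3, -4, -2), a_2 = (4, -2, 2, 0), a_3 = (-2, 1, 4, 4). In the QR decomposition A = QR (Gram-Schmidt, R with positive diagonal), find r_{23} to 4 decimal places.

q_1 = a_1/‖a_1‖ = (0, 3, -4, -2)/5.3852 = (0.0000, 0.5571, -0.7428, -0.3714).
r_{12} = q_1·a_2 = -2.5997.
u_2 = a_2 + 2.5997·q_1 = (4.0000, -0.5517, 0.0690, -0.9655).
‖u_2‖ = 4.1523, so q_2 = (0.9633, -0.1329, 0.0166, -0.2325).
r_{23} = q_2·a_3 = -2.9232.

r_{23} = -2.9232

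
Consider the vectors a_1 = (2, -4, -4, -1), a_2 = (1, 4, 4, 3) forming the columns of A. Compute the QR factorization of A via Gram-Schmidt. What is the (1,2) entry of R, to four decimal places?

r_{12} = -5.4252

a_1 = (2, -4, -4, -1); ‖a_1‖ = 6.0828, so e_1 = (0.3288, -0.6576, -0.6576, -0.1644).
r_{12} = e_1·a_2 = -5.4252.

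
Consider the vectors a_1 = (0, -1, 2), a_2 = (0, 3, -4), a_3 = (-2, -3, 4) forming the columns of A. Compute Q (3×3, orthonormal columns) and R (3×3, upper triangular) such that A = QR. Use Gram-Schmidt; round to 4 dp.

a_1 = (0, -1, 2); ‖a_1‖ = 2.2361, so q_1 = (0.0000, -0.4472, 0.8944).
q_1·a_2 = 0.0000·0 + (-0.4472)·3 + 0.8944·(-4) = -4.9193.
u_2 = a_2 + 4.9193·q_1 = (0.0000, 0.8000, 0.4000).
‖u_2‖ = 0.8944, so q_2 = (0.0000, 0.8944, 0.4472).
q_1·a_3 = 0.0000·(-2) + (-0.4472)·(-3) + 0.8944·4 = 4.9193; q_2·a_3 = 0.0000·(-2) + 0.8944·(-3) + 0.4472·4 = -0.8944.
u_3 = a_3 − 4.9193·q_1 + 0.8944·q_2 = (-2.0000, 0.0000, 0.0000).
‖u_3‖ = 2.0000, so q_3 = (-1.0000, 0.0000, 0.0000).

Q = [[0.0000, 0.0000, -1.0000], [-0.4472, 0.8944, 0.0000], [0.8944, 0.4472, 0.0000]], R = [[2.2361, -4.9193, 4.9193], [0.0000, 0.8944, -0.8944], [0.0000, 0.0000, 2.0000]]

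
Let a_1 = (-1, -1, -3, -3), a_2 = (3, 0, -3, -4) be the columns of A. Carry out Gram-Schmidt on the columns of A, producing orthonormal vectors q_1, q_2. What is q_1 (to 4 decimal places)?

a_1 = (-1, -1, -3, -3); ‖a_1‖ = 4.4721, so q_1 = (-0.2236, -0.2236, -0.6708, -0.6708).

q_1 = (-0.2236, -0.2236, -0.6708, -0.6708)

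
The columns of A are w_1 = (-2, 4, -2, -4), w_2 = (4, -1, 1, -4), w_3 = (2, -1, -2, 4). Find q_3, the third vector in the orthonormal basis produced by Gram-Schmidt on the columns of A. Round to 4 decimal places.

q_1 = w_1/‖w_1‖ = (-2, 4, -2, -4)/6.3246 = (-0.3162, 0.6325, -0.3162, -0.6325).
r_{12} = q_1·w_2 = 0.3162.
u_2 = w_2 − 0.3162·q_1 = (4.1000, -1.2000, 1.1000, -3.8000).
‖u_2‖ = 5.8224, so q_2 = (0.7042, -0.2061, 0.1889, -0.6527).
r_{13} = q_1·w_3 = -3.1623; r_{23} = q_2·w_3 = -1.3740.
u_3 = w_3 + 3.1623·q_1 + 1.3740·q_2 = (1.9676, 0.7168, -2.7404, 1.1032).
‖u_3‖ = 3.6211, so q_3 = (0.5434, 0.1980, -0.7568, 0.3047).

q_3 = (0.5434, 0.1980, -0.7568, 0.3047)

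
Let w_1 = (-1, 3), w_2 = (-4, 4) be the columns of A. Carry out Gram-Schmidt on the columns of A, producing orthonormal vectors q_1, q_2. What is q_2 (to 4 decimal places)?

q_1 = w_1/‖w_1‖ = (-1, 3)/3.1623 = (-0.3162, 0.9487).
r_{12} = q_1·w_2 = 5.0596.
u_2 = w_2 − 5.0596·q_1 = (-2.4000, -0.8000).
‖u_2‖ = 2.5298, so q_2 = (-0.9487, -0.3162).

q_2 = (-0.9487, -0.3162)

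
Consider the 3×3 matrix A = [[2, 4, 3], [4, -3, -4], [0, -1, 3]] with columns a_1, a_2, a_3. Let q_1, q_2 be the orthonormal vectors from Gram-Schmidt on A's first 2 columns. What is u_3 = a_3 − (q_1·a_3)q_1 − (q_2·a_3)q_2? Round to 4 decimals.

a_1 = (2, 4, 0); ‖a_1‖ = 4.4721, so q_1 = (0.4472, 0.8944, 0.0000).
q_1·a_2 = 0.4472·4 + 0.8944·(-3) + 0.0000·(-1) = -0.8944.
u_2 = a_2 + 0.8944·q_1 = (4.4000, -2.2000, -1.0000).
‖u_2‖ = 5.0200, so q_2 = (0.8765, -0.4383, -0.1992).
q_1·a_3 = 0.4472·3 + 0.8944·(-4) + 0.0000·3 = -2.2361; q_2·a_3 = 0.8765·3 + (-0.4383)·(-4) + (-0.1992)·3 = 3.7849.
u_3 = a_3 + 2.2361·q_1 − 3.7849·q_2 = (0.6825, -0.3413, 3.7540).

u_3 = (0.6825, -0.3413, 3.7540)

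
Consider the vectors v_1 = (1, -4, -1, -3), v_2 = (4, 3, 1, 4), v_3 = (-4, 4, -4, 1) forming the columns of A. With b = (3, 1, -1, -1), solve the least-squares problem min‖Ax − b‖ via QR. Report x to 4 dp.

x = (0.8415, 0.6855, 0.2802)

e_1 = v_1/‖v_1‖ = (1, -4, -1, -3)/5.1962 = (0.1925, -0.7698, -0.1925, -0.5774).
r_{12} = e_1·v_2 = -4.0415.
u_2 = v_2 + 4.0415·e_1 = (4.7778, -0.1111, 0.2222, 1.6667).
‖u_2‖ = 5.0662, so e_2 = (0.9431, -0.0219, 0.0439, 0.3290).
r_{13} = e_1·v_3 = -3.6566; r_{23} = e_2·v_3 = -3.7065.
u_3 = v_3 + 3.6566·e_1 + 3.7065·e_2 = (0.1991, 1.1039, -4.5411, 0.1082).
‖u_3‖ = 4.6789, so e_3 = (0.0426, 0.2359, -0.9706, 0.0231).
Qᵀb = (0.5774, 2.4344, 1.3110).
Back-substitute: x_3 = 1.3110/4.6789 = 0.2802.
x_2 = (2.4344 + 3.7065·0.2802)/5.0662 = 0.6855.
x_1 = (0.5774 + 4.0415·0.6855 + 3.6566·0.2802)/5.1962 = 0.8415.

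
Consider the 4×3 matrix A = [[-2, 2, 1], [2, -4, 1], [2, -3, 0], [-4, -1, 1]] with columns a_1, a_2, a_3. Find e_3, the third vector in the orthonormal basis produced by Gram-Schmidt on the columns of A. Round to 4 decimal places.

e_3 = (0.8044, 0.5470, -0.1287, -0.1930)

e_1 = a_1/‖a_1‖ = (-2, 2, 2, -4)/5.2915 = (-0.3780, 0.3780, 0.3780, -0.7559).
r_{12} = e_1·a_2 = -2.6458.
u_2 = a_2 + 2.6458·e_1 = (1.0000, -3.0000, -2.0000, -3.0000).
‖u_2‖ = 4.7958, so e_2 = (0.2085, -0.6255, -0.4170, -0.6255).
r_{13} = e_1·a_3 = -0.7559; r_{23} = e_2·a_3 = -1.0426.
u_3 = a_3 + 0.7559·e_1 + 1.0426·e_2 = (0.9317, 0.6335, -0.1491, -0.2236).
‖u_3‖ = 1.1583, so e_3 = (0.8044, 0.5470, -0.1287, -0.1930).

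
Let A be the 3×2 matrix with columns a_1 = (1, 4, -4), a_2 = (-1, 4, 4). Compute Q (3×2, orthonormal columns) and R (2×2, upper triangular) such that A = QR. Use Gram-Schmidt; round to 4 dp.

a_1 = (1, 4, -4); ‖a_1‖ = 5.7446, so q_1 = (0.1741, 0.6963, -0.6963).
q_1·a_2 = 0.1741·(-1) + 0.6963·4 + (-0.6963)·4 = -0.1741.
u_2 = a_2 + 0.1741·q_1 = (-0.9697, 4.1212, 3.8788).
‖u_2‖ = 5.7419, so q_2 = (-0.1689, 0.7177, 0.6755).

Q = [[0.1741, -0.1689], [0.6963, 0.7177], [-0.6963, 0.6755]], R = [[5.7446, -0.1741], [0.0000, 5.7419]]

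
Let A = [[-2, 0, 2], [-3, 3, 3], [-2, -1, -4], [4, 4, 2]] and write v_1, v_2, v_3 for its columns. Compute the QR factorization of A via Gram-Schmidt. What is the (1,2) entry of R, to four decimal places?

v_1 = (-2, -3, -2, 4); ‖v_1‖ = 5.7446, so e_1 = (-0.3482, -0.5222, -0.3482, 0.6963).
r_{12} = e_1·v_2 = 1.5667.

r_{12} = 1.5667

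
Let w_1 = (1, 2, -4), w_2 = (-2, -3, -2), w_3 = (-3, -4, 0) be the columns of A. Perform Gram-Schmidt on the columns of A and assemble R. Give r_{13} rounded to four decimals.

q_1 = w_1/‖w_1‖ = (1, 2, -4)/4.5826 = (0.2182, 0.4364, -0.8729).
r_{13} = q_1·w_3 = -2.4004.

r_{13} = -2.4004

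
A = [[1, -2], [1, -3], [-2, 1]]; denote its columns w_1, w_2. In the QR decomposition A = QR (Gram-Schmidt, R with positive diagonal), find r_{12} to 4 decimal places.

r_{12} = -2.8577

e_1 = w_1/‖w_1‖ = (1, 1, -2)/2.4495 = (0.4082, 0.4082, -0.8165).
r_{12} = e_1·w_2 = -2.8577.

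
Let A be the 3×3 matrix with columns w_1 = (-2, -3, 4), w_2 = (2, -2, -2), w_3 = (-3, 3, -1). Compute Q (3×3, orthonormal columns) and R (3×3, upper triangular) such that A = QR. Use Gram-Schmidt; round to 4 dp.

w_1 = (-2, -3, 4); ‖w_1‖ = 5.3852, so e_1 = (-0.3714, -0.5571, 0.7428).
e_1·w_2 = (-0.3714)·2 + (-0.5571)·(-2) + 0.7428·(-2) = -1.1142.
u_2 = w_2 + 1.1142·e_1 = (1.5862, -2.6207, -1.1724).
‖u_2‖ = 3.2800, so e_2 = (0.4836, -0.7990, -0.3574).
e_1·w_3 = (-0.3714)·(-3) + (-0.5571)·3 + 0.7428·(-1) = -1.2999; e_2·w_3 = 0.4836·(-3) + (-0.7990)·3 + (-0.3574)·(-1) = -3.4903.
u_3 = w_3 + 1.2999·e_1 + 3.4903·e_2 = (-1.7949, -0.5128, -1.2821).
‖u_3‖ = 2.2646, so e_3 = (-0.7926, -0.2265, -0.5661).

Q = [[-0.3714, 0.4836, -0.7926], [-0.5571, -0.7990, -0.2265], [0.7428, -0.3574, -0.5661]], R = [[5.3852, -1.1142, -1.2999], [0.0000, 3.2800, -3.4903], [0.0000, 0.0000, 2.2646]]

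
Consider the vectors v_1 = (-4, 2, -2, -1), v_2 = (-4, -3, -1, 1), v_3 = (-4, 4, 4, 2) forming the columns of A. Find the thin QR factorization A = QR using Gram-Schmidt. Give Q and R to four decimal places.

Q = [[-0.8000, -0.4758, -0.3311], [0.4000, -0.8242, 0.3267], [-0.4000, -0.0255, 0.7740], [-0.2000, 0.3059, 0.4297]], R = [[5.0000, 2.2000, 2.8000], [0.0000, 4.7074, -0.8837], [0.0000, 0.0000, 6.5863]]

q_1 = v_1/‖v_1‖ = (-4, 2, -2, -1)/5.0000 = (-0.8000, 0.4000, -0.4000, -0.2000).
r_{12} = q_1·v_2 = 2.2000.
u_2 = v_2 − 2.2000·q_1 = (-2.2400, -3.8800, -0.1200, 1.4400).
‖u_2‖ = 4.7074, so q_2 = (-0.4758, -0.8242, -0.0255, 0.3059).
r_{13} = q_1·v_3 = 2.8000; r_{23} = q_2·v_3 = -0.8837.
u_3 = v_3 − 2.8000·q_1 + 0.8837·q_2 = (-2.1805, 2.1516, 5.0975, 2.8303).
‖u_3‖ = 6.5863, so q_3 = (-0.3311, 0.3267, 0.7740, 0.4297).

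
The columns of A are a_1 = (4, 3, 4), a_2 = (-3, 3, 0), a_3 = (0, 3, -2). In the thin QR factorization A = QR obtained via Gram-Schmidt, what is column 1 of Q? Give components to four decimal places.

e_1 = a_1/‖a_1‖ = (4, 3, 4)/6.4031 = (0.6247, 0.4685, 0.6247).

e_1 = (0.6247, 0.4685, 0.6247)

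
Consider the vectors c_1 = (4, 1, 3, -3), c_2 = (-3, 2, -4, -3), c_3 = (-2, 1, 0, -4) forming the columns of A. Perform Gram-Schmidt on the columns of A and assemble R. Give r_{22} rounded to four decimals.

c_1 = (4, 1, 3, -3); ‖c_1‖ = 5.9161, so q_1 = (0.6761, 0.1690, 0.5071, -0.5071).
q_1·c_2 = 0.6761·(-3) + 0.1690·2 + 0.5071·(-4) + (-0.5071)·(-3) = -2.1974.
u_2 = c_2 + 2.1974·q_1 = (-1.5143, 2.3714, -2.8857, -4.1143).
r_{22} = ‖u_2‖ = 5.7595.

r_{22} = 5.7595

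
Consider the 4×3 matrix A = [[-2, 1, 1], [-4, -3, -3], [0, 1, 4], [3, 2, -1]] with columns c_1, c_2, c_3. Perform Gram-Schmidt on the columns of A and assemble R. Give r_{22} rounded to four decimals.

r_{22} = 2.4844

c_1 = (-2, -4, 0, 3); ‖c_1‖ = 5.3852, so q_1 = (-0.3714, -0.7428, 0.0000, 0.5571).
q_1·c_2 = (-0.3714)·1 + (-0.7428)·(-3) + 0.0000·1 + 0.5571·2 = 2.9711.
u_2 = c_2 − 2.9711·q_1 = (2.1034, -0.7931, 1.0000, 0.3448).
r_{22} = ‖u_2‖ = 2.4844.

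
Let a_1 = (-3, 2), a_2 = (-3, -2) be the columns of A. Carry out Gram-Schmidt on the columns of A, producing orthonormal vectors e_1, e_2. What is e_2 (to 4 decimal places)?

e_2 = (-0.5547, -0.8321)

e_1 = a_1/‖a_1‖ = (-3, 2)/3.6056 = (-0.8321, 0.5547).
r_{12} = e_1·a_2 = 1.3868.
u_2 = a_2 − 1.3868·e_1 = (-1.8462, -2.7692).
‖u_2‖ = 3.3282, so e_2 = (-0.5547, -0.8321).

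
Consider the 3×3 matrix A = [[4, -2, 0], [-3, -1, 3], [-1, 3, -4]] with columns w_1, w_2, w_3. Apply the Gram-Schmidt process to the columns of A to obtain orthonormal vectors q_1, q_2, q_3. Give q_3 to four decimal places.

q_3 = (-0.5774, -0.5774, -0.5774)

w_1 = (4, -3, -1); ‖w_1‖ = 5.0990, so q_1 = (0.7845, -0.5883, -0.1961).
q_1·w_2 = 0.7845·(-2) + (-0.5883)·(-1) + (-0.1961)·3 = -1.5689.
u_2 = w_2 + 1.5689·q_1 = (-0.7692, -1.9231, 2.6923).
‖u_2‖ = 3.3968, so q_2 = (-0.2265, -0.5661, 0.7926).
q_1·w_3 = 0.7845·0 + (-0.5883)·3 + (-0.1961)·(-4) = -0.9806; q_2·w_3 = (-0.2265)·0 + (-0.5661)·3 + 0.7926·(-4) = -4.8688.
u_3 = w_3 + 0.9806·q_1 + 4.8688·q_2 = (-0.3333, -0.3333, -0.3333).
‖u_3‖ = 0.5774, so q_3 = (-0.5774, -0.5774, -0.5774).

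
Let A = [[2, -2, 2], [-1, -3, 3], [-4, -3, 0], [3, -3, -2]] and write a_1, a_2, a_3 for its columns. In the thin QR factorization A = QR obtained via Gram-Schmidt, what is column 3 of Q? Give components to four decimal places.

a_1 = (2, -1, -4, 3); ‖a_1‖ = 5.4772, so e_1 = (0.3651, -0.1826, -0.7303, 0.5477).
e_1·a_2 = 0.3651·(-2) + (-0.1826)·(-3) + (-0.7303)·(-3) + 0.5477·(-3) = 0.3651.
u_2 = a_2 − 0.3651·e_1 = (-2.1333, -2.9333, -2.7333, -3.2000).
‖u_2‖ = 5.5558, so e_2 = (-0.3840, -0.5280, -0.4920, -0.5760).
e_1·a_3 = 0.3651·2 + (-0.1826)·3 + (-0.7303)·0 + 0.5477·(-2) = -0.9129; e_2·a_3 = (-0.3840)·2 + (-0.5280)·3 + (-0.4920)·0 + (-0.5760)·(-2) = -1.2000.
u_3 = a_3 + 0.9129·e_1 + 1.2000·e_2 = (1.8726, 2.1998, -1.2570, -2.1911).
‖u_3‖ = 3.8375, so e_3 = (0.4880, 0.5732, -0.3276, -0.5710).

e_3 = (0.4880, 0.5732, -0.3276, -0.5710)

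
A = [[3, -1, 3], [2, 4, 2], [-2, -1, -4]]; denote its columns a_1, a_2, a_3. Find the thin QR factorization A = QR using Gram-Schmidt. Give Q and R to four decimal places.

Q = [[0.7276, -0.5749, -0.3743], [0.4851, 0.8170, -0.3119], [-0.4851, -0.0454, -0.8733]], R = [[4.1231, 1.6977, 5.0932], [0.0000, 3.8881, 0.0908], [0.0000, 0.0000, 1.7466]]

a_1 = (3, 2, -2); ‖a_1‖ = 4.1231, so q_1 = (0.7276, 0.4851, -0.4851).
q_1·a_2 = 0.7276·(-1) + 0.4851·4 + (-0.4851)·(-1) = 1.6977.
u_2 = a_2 − 1.6977·q_1 = (-2.2353, 3.1765, -0.1765).
‖u_2‖ = 3.8881, so q_2 = (-0.5749, 0.8170, -0.0454).
q_1·a_3 = 0.7276·3 + 0.4851·2 + (-0.4851)·(-4) = 5.0932; q_2·a_3 = (-0.5749)·3 + 0.8170·2 + (-0.0454)·(-4) = 0.0908.
u_3 = a_3 − 5.0932·q_1 − 0.0908·q_2 = (-0.6537, -0.5447, -1.5253).
‖u_3‖ = 1.7466, so q_3 = (-0.3743, -0.3119, -0.8733).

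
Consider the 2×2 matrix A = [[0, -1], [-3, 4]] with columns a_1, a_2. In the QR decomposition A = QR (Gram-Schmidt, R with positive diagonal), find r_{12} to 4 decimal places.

r_{12} = -4.0000

e_1 = a_1/‖a_1‖ = (0, -3)/3.0000 = (0.0000, -1.0000).
r_{12} = e_1·a_2 = -4.0000.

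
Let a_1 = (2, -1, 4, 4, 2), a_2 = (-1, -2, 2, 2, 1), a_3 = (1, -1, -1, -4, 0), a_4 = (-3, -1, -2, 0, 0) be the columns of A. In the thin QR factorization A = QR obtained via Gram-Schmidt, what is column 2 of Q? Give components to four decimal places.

a_1 = (2, -1, 4, 4, 2); ‖a_1‖ = 6.4031, so q_1 = (0.3123, -0.1562, 0.6247, 0.6247, 0.3123).
q_1·a_2 = 0.3123·(-1) + (-0.1562)·(-2) + 0.6247·2 + 0.6247·2 + 0.3123·1 = 2.8111.
u_2 = a_2 − 2.8111·q_1 = (-1.8780, -1.5610, 0.2439, 0.2439, 0.1220).
‖u_2‖ = 2.4693, so q_2 = (-0.7606, -0.6321, 0.0988, 0.0988, 0.0494).

q_2 = (-0.7606, -0.6321, 0.0988, 0.0988, 0.0494)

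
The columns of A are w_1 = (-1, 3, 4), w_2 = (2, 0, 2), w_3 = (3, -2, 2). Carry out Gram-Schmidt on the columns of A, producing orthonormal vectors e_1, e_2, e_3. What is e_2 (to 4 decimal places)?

e_2 = (0.8673, -0.2692, 0.4187)

e_1 = w_1/‖w_1‖ = (-1, 3, 4)/5.0990 = (-0.1961, 0.5883, 0.7845).
r_{12} = e_1·w_2 = 1.1767.
u_2 = w_2 − 1.1767·e_1 = (2.2308, -0.6923, 1.0769).
‖u_2‖ = 2.5720, so e_2 = (0.8673, -0.2692, 0.4187).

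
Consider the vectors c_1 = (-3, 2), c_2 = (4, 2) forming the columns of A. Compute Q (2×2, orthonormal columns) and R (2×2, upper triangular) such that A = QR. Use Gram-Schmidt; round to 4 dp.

c_1 = (-3, 2); ‖c_1‖ = 3.6056, so q_1 = (-0.8321, 0.5547).
q_1·c_2 = (-0.8321)·4 + 0.5547·2 = -2.2188.
u_2 = c_2 + 2.2188·q_1 = (2.1538, 3.2308).
‖u_2‖ = 3.8829, so q_2 = (0.5547, 0.8321).

Q = [[-0.8321, 0.5547], [0.5547, 0.8321]], R = [[3.6056, -2.2188], [0.0000, 3.8829]]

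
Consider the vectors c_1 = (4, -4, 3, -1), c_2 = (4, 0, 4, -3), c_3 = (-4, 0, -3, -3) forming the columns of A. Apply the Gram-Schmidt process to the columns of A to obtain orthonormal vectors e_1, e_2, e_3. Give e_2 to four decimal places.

c_1 = (4, -4, 3, -1); ‖c_1‖ = 6.4807, so e_1 = (0.6172, -0.6172, 0.4629, -0.1543).
e_1·c_2 = 0.6172·4 + (-0.6172)·0 + 0.4629·4 + (-0.1543)·(-3) = 4.7834.
u_2 = c_2 − 4.7834·e_1 = (1.0476, 2.9524, 1.7857, -2.2619).
‖u_2‖ = 4.2566, so e_2 = (0.2461, 0.6936, 0.4195, -0.5314).

e_2 = (0.2461, 0.6936, 0.4195, -0.5314)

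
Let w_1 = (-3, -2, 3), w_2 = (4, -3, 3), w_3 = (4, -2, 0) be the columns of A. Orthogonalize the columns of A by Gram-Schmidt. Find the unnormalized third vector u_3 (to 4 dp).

e_1 = w_1/‖w_1‖ = (-3, -2, 3)/4.6904 = (-0.6396, -0.4264, 0.6396).
r_{12} = e_1·w_2 = 0.6396.
u_2 = w_2 − 0.6396·e_1 = (4.4091, -2.7273, 2.5909).
‖u_2‖ = 5.7958, so e_2 = (0.7607, -0.4706, 0.4470).
r_{13} = e_1·w_3 = -1.7056; r_{23} = e_2·w_3 = 3.9841.
u_3 = w_3 + 1.7056·e_1 − 3.9841·e_2 = (-0.1218, -0.8525, -0.6901).

u_3 = (-0.1218, -0.8525, -0.6901)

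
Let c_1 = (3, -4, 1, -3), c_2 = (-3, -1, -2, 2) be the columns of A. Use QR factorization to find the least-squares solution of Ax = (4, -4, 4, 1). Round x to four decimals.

e_1 = c_1/‖c_1‖ = (3, -4, 1, -3)/5.9161 = (0.5071, -0.6761, 0.1690, -0.5071).
r_{12} = e_1·c_2 = -2.1974.
u_2 = c_2 + 2.1974·e_1 = (-1.8857, -2.4857, -1.6286, 0.8857).
‖u_2‖ = 3.6292, so e_2 = (-0.5196, -0.6849, -0.4487, 0.2440).
Qᵀb = (4.9019, -0.8896).
Back-substitute: x_2 = -0.8896/3.6292 = -0.2451.
x_1 = (4.9019 + 2.1974·(-0.2451))/5.9161 = 0.7375.

x = (0.7375, -0.2451)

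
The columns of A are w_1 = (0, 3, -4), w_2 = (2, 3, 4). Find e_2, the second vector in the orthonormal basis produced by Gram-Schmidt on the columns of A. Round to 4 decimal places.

w_1 = (0, 3, -4); ‖w_1‖ = 5.0000, so e_1 = (0.0000, 0.6000, -0.8000).
e_1·w_2 = 0.0000·2 + 0.6000·3 + (-0.8000)·4 = -1.4000.
u_2 = w_2 + 1.4000·e_1 = (2.0000, 3.8400, 2.8800).
‖u_2‖ = 5.2000, so e_2 = (0.3846, 0.7385, 0.5538).

e_2 = (0.3846, 0.7385, 0.5538)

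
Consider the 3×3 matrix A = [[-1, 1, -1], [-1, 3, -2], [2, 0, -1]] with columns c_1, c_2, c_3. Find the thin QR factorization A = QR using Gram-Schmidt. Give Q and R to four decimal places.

q_1 = c_1/‖c_1‖ = (-1, -1, 2)/2.4495 = (-0.4082, -0.4082, 0.8165).
r_{12} = q_1·c_2 = -1.6330.
u_2 = c_2 + 1.6330·q_1 = (0.3333, 2.3333, 1.3333).
‖u_2‖ = 2.7080, so q_2 = (0.1231, 0.8616, 0.4924).
r_{13} = q_1·c_3 = 0.4082; r_{23} = q_2·c_3 = -2.3387.
u_3 = c_3 − 0.4082·q_1 + 2.3387·q_2 = (-0.5455, 0.1818, -0.1818).
‖u_3‖ = 0.6030, so q_3 = (-0.9045, 0.3015, -0.3015).

Q = [[-0.4082, 0.1231, -0.9045], [-0.4082, 0.8616, 0.3015], [0.8165, 0.4924, -0.3015]], R = [[2.4495, -1.6330, 0.4082], [0.0000, 2.7080, -2.3387], [0.0000, 0.0000, 0.6030]]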